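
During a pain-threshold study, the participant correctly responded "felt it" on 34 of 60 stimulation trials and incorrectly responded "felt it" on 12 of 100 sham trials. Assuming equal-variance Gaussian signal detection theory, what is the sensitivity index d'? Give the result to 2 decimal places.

d' = 1.34

H = 34/60 = 0.5667
FA = 12/100 = 0.1200
Φ⁻¹(H) = 0.1680
Φ⁻¹(FA) = -1.1750
d' = z(H) − z(FA) = 0.1680 − (-1.1750) = 1.3430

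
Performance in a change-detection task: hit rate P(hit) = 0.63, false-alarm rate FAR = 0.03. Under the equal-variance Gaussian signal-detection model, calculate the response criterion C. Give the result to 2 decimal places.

z(H) = 0.332
z(FA) = -1.881
c = −½·[z(H) + z(FA)] = −0.5 × (0.332 + (-1.881)) = 0.7745

C = 0.77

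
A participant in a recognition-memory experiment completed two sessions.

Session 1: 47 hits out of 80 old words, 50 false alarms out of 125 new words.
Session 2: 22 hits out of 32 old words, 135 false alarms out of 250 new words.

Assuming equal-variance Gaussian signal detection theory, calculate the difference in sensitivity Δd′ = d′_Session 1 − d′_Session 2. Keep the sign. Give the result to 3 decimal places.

Δd′ = 0.086

Session 1: z(0.5875) = 0.2211, z(0.4000) = -0.2533, d' = 0.4744
Session 2: z(0.6875) = 0.4888, z(0.5400) = 0.1004, d' = 0.3884
Δd' = d'_Session 1 − d'_Session 2 = 0.4744 − 0.3884 = 0.0860
Session 1 has the higher sensitivity.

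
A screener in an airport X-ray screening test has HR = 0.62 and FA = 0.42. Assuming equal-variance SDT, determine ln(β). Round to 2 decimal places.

z(H) = 0.305
z(FA) = -0.202
ln β = −½·[z(H)² − z(FA)²] = −0.5 × (0.093 − 0.041) = -0.026

ln β = -0.03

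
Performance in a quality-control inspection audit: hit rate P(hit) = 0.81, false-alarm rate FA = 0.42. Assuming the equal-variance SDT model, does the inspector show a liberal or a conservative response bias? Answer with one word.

liberal

z(H) = 0.878, z(FA) = -0.202
c = −½·(z(H) + z(FA)) = -0.338
c < 0 → liberal criterion (biased toward responding “yes”).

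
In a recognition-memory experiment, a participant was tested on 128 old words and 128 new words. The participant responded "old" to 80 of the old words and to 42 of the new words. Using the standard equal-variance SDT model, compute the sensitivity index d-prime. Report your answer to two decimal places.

H = 80/128 = 0.6250
FA = 42/128 = 0.3281
Φ⁻¹(H) = Φ⁻¹(0.6250) = 0.319
Φ⁻¹(FA) = Φ⁻¹(0.3281) = -0.445
d' = z(H) − z(FA) = 0.319 − (-0.445) = 0.764

d-prime = 0.76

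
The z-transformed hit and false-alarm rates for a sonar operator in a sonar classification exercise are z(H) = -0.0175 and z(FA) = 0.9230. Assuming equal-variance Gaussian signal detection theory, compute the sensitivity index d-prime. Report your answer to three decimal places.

d-prime = -0.941

d' = z(H) − z(FA) = -0.0175 − 0.9230 = -0.9405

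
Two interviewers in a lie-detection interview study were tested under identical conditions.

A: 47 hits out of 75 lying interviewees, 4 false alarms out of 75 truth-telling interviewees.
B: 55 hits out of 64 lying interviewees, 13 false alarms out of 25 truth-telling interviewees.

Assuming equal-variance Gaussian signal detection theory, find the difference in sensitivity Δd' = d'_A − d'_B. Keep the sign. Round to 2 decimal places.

Δd' = 0.91

A: z(0.6267) = 0.323, z(0.0533) = -1.614, d' = 1.937
B: z(0.8594) = 1.078, z(0.5200) = 0.050, d' = 1.028
Δd' = d'_A − d'_B = 1.937 − 1.028 = 0.909
A has the higher sensitivity.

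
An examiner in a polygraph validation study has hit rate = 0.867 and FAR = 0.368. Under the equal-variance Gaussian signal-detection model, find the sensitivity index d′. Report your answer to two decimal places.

d′ = 1.45

z(H) = z(0.867) = 1.112
z(FA) = z(0.368) = -0.337
d' = z(H) − z(FA) = 1.112 − (-0.337) = 1.449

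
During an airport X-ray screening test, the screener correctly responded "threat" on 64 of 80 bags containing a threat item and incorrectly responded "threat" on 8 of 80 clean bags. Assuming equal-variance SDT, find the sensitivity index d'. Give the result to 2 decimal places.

d' = 2.12

H = 64/80 = 0.8000
FA = 8/80 = 0.1000
z(H) = 0.8416
z(FA) = -1.2816
d' = z(H) − z(FA) = 0.8416 − (-1.2816) = 2.1232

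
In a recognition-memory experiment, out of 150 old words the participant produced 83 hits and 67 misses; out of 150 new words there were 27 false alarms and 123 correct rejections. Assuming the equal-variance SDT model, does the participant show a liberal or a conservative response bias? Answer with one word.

conservative

z(H) = 0.134, z(FA) = -0.915
c = −½·(z(H) + z(FA)) = 0.3905
c > 0 → conservative criterion (biased toward responding “no”).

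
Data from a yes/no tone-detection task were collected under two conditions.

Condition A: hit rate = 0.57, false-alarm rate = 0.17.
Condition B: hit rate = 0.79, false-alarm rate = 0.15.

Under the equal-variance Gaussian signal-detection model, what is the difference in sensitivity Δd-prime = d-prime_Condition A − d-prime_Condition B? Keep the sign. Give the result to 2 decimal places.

Condition A: z(0.57) = 0.176, z(0.17) = -0.954, d' = 1.130
Condition B: z(0.79) = 0.806, z(0.15) = -1.036, d' = 1.842
Δd' = d'_Condition A − d'_Condition B = 1.130 − 1.842 = -0.712
Condition B has the higher sensitivity.

Δd-prime = -0.71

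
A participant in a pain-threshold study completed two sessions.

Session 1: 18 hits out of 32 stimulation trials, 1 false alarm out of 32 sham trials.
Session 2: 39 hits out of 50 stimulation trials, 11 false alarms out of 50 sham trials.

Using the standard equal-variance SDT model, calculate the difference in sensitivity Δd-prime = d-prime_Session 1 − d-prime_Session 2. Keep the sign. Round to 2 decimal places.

Session 1: z(0.5625) = 0.157, z(0.0312) = -1.863, d' = 2.020
Session 2: z(0.7800) = 0.772, z(0.2200) = -0.772, d' = 1.544
Δd' = d'_Session 1 − d'_Session 2 = 2.020 − 1.544 = 0.476
Session 1 has the higher sensitivity.

Δd-prime = 0.48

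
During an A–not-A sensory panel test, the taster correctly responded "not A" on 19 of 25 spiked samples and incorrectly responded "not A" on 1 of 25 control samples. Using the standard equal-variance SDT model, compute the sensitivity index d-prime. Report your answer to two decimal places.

H = 19/25 = 0.7600
FA = 1/25 = 0.0400
z(H) = z(0.7600) = 0.706
z(FA) = z(0.0400) = -1.751
d' = z(H) − z(FA) = 0.706 − (-1.751) = 2.457

d-prime = 2.46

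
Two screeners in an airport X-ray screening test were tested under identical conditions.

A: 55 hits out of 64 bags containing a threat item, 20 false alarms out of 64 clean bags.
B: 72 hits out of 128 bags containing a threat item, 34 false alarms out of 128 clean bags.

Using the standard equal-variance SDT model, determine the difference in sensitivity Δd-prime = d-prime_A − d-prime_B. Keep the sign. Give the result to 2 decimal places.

Δd-prime = 0.78

A: z(0.8594) = 1.078, z(0.3125) = -0.489, d' = 1.567
B: z(0.5625) = 0.157, z(0.2656) = -0.626, d' = 0.783
Δd' = d'_A − d'_B = 1.567 − 0.783 = 0.784
A has the higher sensitivity.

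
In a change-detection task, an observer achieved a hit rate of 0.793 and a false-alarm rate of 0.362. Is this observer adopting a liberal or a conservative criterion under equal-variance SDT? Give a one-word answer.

liberal

z(H) = 0.817, z(FA) = -0.353
c = −½·(z(H) + z(FA)) = -0.232
c < 0 → liberal criterion (biased toward responding “yes”).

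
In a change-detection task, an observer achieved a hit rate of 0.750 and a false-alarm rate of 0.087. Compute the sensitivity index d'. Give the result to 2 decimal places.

d' = 2.03

z(H) = z(0.750) = 0.674
z(FA) = z(0.087) = -1.359
d' = z(H) − z(FA) = 0.674 − (-1.359) = 2.033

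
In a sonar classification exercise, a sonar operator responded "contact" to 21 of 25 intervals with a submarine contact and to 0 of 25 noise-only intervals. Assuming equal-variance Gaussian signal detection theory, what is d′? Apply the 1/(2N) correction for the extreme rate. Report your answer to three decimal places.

d′ = 3.048

The false-alarm rate is 0/25 = 0, so apply the 1/(2N) correction: FA → 1/(2·25) = 0.02000.
z(H) = z(0.84000) = 0.9945
z(FA) = z(0.02000) = -2.0537
d' = 0.9945 − (-2.0537) = 3.0482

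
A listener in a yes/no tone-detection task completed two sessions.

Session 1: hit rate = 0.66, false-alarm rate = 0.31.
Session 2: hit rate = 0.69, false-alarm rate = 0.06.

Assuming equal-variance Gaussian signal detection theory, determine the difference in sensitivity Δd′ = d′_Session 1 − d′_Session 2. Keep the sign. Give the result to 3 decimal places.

Δd′ = -1.142

Session 1: z(0.66) = 0.4125, z(0.31) = -0.4959, d' = 0.9084
Session 2: z(0.69) = 0.4959, z(0.06) = -1.5548, d' = 2.0507
Δd' = d'_Session 1 − d'_Session 2 = 0.9084 − 2.0507 = -1.1423
Session 2 has the higher sensitivity.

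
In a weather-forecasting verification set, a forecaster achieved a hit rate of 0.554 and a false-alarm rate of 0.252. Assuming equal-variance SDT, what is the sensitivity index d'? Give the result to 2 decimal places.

Φ⁻¹(H) = Φ⁻¹(0.554) = 0.136
Φ⁻¹(FA) = Φ⁻¹(0.252) = -0.668
d' = z(H) − z(FA) = 0.136 − (-0.668) = 0.804

d' = 0.80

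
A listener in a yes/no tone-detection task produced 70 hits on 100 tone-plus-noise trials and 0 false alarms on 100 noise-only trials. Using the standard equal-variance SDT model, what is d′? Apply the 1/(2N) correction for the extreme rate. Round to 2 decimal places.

d′ = 3.10

The false-alarm rate is 0/100 = 0, so apply the 1/(2N) correction: FA → 1/(2·100) = 0.00500.
z(H) = z(0.70000) = 0.524
z(FA) = z(0.00500) = -2.576
d' = 0.524 − (-2.576) = 3.100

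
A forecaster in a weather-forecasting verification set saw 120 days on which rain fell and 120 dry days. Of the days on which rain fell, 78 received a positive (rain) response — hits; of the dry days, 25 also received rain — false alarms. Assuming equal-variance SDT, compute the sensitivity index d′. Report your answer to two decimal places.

H = 78/120 = 0.6500
FA = 25/120 = 0.2083
Φ⁻¹(0.6500) = 0.3853, Φ⁻¹(0.2083) = -0.8123
d' = z(H) − z(FA) = 0.3853 − (-0.8123) = 1.1976

d′ = 1.20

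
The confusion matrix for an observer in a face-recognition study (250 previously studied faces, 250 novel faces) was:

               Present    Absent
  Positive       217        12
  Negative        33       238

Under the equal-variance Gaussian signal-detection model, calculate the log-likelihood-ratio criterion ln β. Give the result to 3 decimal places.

ln β = 0.762

H = 217/250 = 0.8680
FA = 12/250 = 0.0480
z(0.8680) = 1.1170, z(0.0480) = -1.6646
ln β = −½·[z(H)² − z(FA)²] = −0.5 × (1.2477 − 2.7709) = 0.7616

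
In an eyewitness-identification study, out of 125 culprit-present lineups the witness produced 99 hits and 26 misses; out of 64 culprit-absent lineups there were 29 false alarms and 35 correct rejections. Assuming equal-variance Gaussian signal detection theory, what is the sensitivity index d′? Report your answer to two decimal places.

d′ = 0.93

H = 99/125 = 0.7920
FA = 29/64 = 0.4531
Φ⁻¹(H) = Φ⁻¹(0.7920) = 0.8134
Φ⁻¹(FA) = Φ⁻¹(0.4531) = -0.1178
d' = z(H) − z(FA) = 0.8134 − (-0.1178) = 0.9312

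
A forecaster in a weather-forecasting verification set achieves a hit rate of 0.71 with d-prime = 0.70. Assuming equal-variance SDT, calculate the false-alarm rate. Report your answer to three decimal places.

false-alarm rate = 0.442

z(hit rate) = z(0.71) = 0.5534
z(FA) = z(H) − d' = 0.5534 − 0.70 = -0.1466
false-alarm rate = Φ(-0.1466) = 0.4417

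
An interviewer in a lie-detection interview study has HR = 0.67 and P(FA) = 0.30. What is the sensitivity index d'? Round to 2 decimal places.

d' = 0.96

Φ⁻¹(H) = Φ⁻¹(0.67) = 0.440
Φ⁻¹(FA) = Φ⁻¹(0.30) = -0.524
d' = z(H) − z(FA) = 0.440 − (-0.524) = 0.964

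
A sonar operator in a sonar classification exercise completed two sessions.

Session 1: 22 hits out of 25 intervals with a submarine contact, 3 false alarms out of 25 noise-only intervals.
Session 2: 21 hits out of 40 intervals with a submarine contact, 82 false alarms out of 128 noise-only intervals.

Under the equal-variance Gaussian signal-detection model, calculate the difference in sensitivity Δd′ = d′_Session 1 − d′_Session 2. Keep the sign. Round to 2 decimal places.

Δd′ = 2.65

Session 1: z(0.8800) = 1.175, z(0.1200) = -1.175, d' = 2.350
Session 2: z(0.5250) = 0.063, z(0.6406) = 0.360, d' = -0.297
Δd' = d'_Session 1 − d'_Session 2 = 2.350 − (-0.297) = 2.647
Session 1 has the higher sensitivity.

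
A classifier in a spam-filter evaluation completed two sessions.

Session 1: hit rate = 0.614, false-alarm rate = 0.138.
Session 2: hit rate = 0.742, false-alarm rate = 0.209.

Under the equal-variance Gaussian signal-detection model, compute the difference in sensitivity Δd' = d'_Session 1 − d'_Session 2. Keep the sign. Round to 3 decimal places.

Session 1: z(0.614) = 0.2898, z(0.138) = -1.0893, d' = 1.3791
Session 2: z(0.742) = 0.6495, z(0.209) = -0.8099, d' = 1.4594
Δd' = d'_Session 1 − d'_Session 2 = 1.3791 − 1.4594 = -0.0803
Session 2 has the higher sensitivity.

Δd' = -0.080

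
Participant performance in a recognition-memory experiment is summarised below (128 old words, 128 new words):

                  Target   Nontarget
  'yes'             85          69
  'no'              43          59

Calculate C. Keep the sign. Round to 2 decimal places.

H = 85/128 = 0.6641
FA = 69/128 = 0.5391
z(H) = 0.4237
z(FA) = 0.0982
c = −½·[z(H) + z(FA)] = −0.5 × (0.4237 + 0.0982) = -0.26095
c < 0: the participant has a liberal response bias.

C = -0.26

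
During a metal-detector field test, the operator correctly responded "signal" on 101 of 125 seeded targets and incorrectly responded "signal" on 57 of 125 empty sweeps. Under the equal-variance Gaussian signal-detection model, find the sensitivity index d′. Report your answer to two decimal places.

H = 101/125 = 0.8080
FA = 57/125 = 0.4560
z(H) = 0.871
z(FA) = -0.111
d' = z(H) − z(FA) = 0.871 − (-0.111) = 0.982

d′ = 0.98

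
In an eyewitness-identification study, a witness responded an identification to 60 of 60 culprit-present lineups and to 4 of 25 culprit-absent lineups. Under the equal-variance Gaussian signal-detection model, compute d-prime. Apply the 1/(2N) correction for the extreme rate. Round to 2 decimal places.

The hit rate is 60/60 = 1, so apply the 1/(2N) correction: H → 1 − 1/(2·60) = 0.99167.
z(H) = z(0.99167) = 2.394
z(FA) = z(0.16000) = -0.994
d' = 2.394 − (-0.994) = 3.388

d-prime = 3.39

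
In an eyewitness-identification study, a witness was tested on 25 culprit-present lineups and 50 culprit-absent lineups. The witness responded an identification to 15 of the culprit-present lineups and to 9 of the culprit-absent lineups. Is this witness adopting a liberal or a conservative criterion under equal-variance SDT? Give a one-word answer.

z(H) = 0.253, z(FA) = -0.915
c = −½·(z(H) + z(FA)) = 0.331
c > 0 → conservative criterion (biased toward responding “no”).

conservative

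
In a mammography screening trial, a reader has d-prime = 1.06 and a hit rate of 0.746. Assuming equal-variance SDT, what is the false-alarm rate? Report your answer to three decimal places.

false-alarm rate = 0.345

z(hit rate) = z(0.746) = 0.6620
z(FA) = z(H) − d' = 0.6620 − 1.06 = -0.3980
false-alarm rate = Φ(-0.3980) = 0.3453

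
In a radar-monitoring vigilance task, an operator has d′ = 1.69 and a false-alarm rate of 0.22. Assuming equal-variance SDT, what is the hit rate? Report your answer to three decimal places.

z(false-alarm rate) = z(0.22) = -0.7722
z(H) = z(FA) + d' = -0.7722 + 1.69 = 0.9178
hit rate = Φ(0.9178) = 0.8206

hit rate = 0.821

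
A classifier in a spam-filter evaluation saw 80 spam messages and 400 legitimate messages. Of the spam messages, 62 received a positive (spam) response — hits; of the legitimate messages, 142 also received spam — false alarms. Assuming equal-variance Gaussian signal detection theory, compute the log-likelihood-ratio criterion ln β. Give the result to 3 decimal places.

ln β = -0.216

H = 62/80 = 0.7750
FA = 142/400 = 0.3550
Φ⁻¹(H) = 0.7554
Φ⁻¹(FA) = -0.3719
ln β = −½·[z(H)² − z(FA)²] = −0.5 × (0.5706 − 0.1383) = -0.21615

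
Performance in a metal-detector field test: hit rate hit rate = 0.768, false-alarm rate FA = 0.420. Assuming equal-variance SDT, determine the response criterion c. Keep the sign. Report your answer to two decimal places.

c = -0.27

z(0.768) = 0.7323, z(0.420) = -0.2019
c = −½·[z(H) + z(FA)] = −0.5 × (0.7323 + (-0.2019)) = -0.2652
c < 0: the operator has a liberal response bias.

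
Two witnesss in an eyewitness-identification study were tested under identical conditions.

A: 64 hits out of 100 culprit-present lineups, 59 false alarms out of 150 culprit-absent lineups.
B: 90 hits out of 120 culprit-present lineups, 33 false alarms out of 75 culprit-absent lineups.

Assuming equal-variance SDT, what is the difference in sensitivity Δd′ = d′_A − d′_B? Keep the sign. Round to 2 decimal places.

Δd′ = -0.20

A: z(0.6400) = 0.358, z(0.3933) = -0.271, d' = 0.629
B: z(0.7500) = 0.674, z(0.4400) = -0.151, d' = 0.825
Δd' = d'_A − d'_B = 0.629 − 0.825 = -0.196
B has the higher sensitivity.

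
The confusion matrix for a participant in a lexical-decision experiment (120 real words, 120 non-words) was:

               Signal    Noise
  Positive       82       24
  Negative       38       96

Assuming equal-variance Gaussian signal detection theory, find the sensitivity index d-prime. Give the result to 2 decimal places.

H = 82/120 = 0.6833
FA = 24/120 = 0.2000
Φ⁻¹(H) = 0.4769
Φ⁻¹(FA) = -0.8416
d' = z(H) − z(FA) = 0.4769 − (-0.8416) = 1.3185

d-prime = 1.32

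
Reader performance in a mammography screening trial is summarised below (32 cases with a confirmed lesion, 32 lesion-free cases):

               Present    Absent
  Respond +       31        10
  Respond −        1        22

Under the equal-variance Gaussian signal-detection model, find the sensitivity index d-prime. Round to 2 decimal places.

d-prime = 2.35

H = 31/32 = 0.9688
FA = 10/32 = 0.3125
z(H) = 1.863
z(FA) = -0.489
d' = z(H) − z(FA) = 1.863 − (-0.489) = 2.352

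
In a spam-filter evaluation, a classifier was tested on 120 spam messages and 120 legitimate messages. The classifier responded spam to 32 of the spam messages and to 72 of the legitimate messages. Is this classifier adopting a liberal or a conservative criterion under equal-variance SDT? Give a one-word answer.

conservative

z(H) = -0.623, z(FA) = 0.253
c = −½·(z(H) + z(FA)) = 0.185
c > 0 → conservative criterion (biased toward responding “no”).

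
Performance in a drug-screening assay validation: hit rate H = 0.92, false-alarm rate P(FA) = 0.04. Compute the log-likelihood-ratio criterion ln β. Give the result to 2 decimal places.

ln β = 0.55

Φ⁻¹(H) = Φ⁻¹(0.92) = 1.405
Φ⁻¹(FA) = Φ⁻¹(0.04) = -1.751
ln β = −½·[z(H)² − z(FA)²] = −0.5 × (1.974 − 3.066) = 0.546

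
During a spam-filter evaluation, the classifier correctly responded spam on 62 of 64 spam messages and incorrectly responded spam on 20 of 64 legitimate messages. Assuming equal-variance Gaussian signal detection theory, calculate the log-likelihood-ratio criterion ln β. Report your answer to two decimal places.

ln β = -1.62

H = 62/64 = 0.9688
FA = 20/64 = 0.3125
z(0.9688) = 1.863, z(0.3125) = -0.489
ln β = −½·[z(H)² − z(FA)²] = −0.5 × (3.471 − 0.239) = -1.616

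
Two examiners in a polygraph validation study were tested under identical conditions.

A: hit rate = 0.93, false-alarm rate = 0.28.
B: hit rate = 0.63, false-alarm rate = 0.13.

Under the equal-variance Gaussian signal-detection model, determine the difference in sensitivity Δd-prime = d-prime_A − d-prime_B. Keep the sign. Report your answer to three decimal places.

Δd-prime = 0.600

A: z(0.93) = 1.4758, z(0.28) = -0.5828, d' = 2.0586
B: z(0.63) = 0.3319, z(0.13) = -1.1264, d' = 1.4583
Δd' = d'_A − d'_B = 2.0586 − 1.4583 = 0.6003
A has the higher sensitivity.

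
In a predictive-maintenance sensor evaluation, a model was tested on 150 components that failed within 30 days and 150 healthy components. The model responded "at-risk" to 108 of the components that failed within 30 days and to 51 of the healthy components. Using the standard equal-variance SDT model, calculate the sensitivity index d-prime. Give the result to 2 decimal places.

H = 108/150 = 0.7200
FA = 51/150 = 0.3400
Φ⁻¹(H) = Φ⁻¹(0.7200) = 0.583
Φ⁻¹(FA) = Φ⁻¹(0.3400) = -0.412
d' = z(H) − z(FA) = 0.583 − (-0.412) = 0.995

d-prime = 1.00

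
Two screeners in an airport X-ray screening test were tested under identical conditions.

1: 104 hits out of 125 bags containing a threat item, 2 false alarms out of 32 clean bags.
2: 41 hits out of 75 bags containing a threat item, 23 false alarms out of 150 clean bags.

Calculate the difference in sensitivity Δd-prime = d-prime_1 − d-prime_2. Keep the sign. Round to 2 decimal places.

1: z(0.8320) = 0.962, z(0.0625) = -1.534, d' = 2.496
2: z(0.5467) = 0.117, z(0.1533) = -1.022, d' = 1.139
Δd' = d'_1 − d'_2 = 2.496 − 1.139 = 1.357
1 has the higher sensitivity.

Δd-prime = 1.36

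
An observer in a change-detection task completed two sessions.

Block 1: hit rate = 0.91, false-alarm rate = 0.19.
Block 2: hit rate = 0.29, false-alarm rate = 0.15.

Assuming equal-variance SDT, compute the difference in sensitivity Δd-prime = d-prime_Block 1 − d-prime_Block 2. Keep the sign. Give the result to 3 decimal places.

Δd-prime = 1.736

Block 1: z(0.91) = 1.3408, z(0.19) = -0.8779, d' = 2.2187
Block 2: z(0.29) = -0.5534, z(0.15) = -1.0364, d' = 0.4830
Δd' = d'_Block 1 − d'_Block 2 = 2.2187 − 0.4830 = 1.7357
Block 1 has the higher sensitivity.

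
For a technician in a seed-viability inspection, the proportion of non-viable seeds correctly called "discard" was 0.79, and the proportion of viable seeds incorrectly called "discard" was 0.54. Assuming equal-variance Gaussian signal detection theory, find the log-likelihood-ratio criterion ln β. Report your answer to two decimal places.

ln β = -0.32

z(H) = 0.806
z(FA) = 0.100
ln β = −½·[z(H)² − z(FA)²] = −0.5 × (0.650 − 0.010) = -0.320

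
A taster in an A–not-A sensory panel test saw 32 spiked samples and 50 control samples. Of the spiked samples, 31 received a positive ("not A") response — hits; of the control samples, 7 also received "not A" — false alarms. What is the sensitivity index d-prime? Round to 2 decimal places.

d-prime = 2.94

H = 31/32 = 0.9688
FA = 7/50 = 0.1400
z(H) = 1.863
z(FA) = -1.080
d' = z(H) − z(FA) = 1.863 − (-1.080) = 2.943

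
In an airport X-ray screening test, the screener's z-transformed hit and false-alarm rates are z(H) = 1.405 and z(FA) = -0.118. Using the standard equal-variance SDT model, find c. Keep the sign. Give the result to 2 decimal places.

c = −½·[z(H) + z(FA)] = −½·(1.405 + (-0.118)) = -0.6435

c = -0.64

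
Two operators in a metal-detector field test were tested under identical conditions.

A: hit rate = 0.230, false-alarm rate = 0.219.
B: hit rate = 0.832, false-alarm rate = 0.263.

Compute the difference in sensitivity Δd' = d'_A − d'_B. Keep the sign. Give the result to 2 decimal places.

Δd' = -1.56

A: z(0.230) = -0.739, z(0.219) = -0.776, d' = 0.037
B: z(0.832) = 0.962, z(0.263) = -0.634, d' = 1.596
Δd' = d'_A − d'_B = 0.037 − 1.596 = -1.559
B has the higher sensitivity.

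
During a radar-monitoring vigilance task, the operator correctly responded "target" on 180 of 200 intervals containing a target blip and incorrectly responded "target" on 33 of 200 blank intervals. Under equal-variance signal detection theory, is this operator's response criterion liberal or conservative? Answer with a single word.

z(H) = 1.282, z(FA) = -0.974
c = −½·(z(H) + z(FA)) = -0.154
c < 0 → liberal criterion (biased toward responding “yes”).

liberal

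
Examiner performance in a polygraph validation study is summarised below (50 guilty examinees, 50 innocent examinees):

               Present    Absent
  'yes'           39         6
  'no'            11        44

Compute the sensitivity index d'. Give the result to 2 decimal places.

d' = 1.95

H = 39/50 = 0.7800
FA = 6/50 = 0.1200
z(0.7800) = 0.772, z(0.1200) = -1.175
d' = z(H) − z(FA) = 0.772 − (-1.175) = 1.947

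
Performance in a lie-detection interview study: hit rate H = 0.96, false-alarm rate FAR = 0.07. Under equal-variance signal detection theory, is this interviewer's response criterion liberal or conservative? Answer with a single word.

z(H) = 1.751, z(FA) = -1.476
c = −½·(z(H) + z(FA)) = -0.1375
c < 0 → liberal criterion (biased toward responding “yes”).

liberal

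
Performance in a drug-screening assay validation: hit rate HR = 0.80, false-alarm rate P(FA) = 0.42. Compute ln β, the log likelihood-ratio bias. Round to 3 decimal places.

z(H) = 0.8416
z(FA) = -0.2019
ln β = −½·[z(H)² − z(FA)²] = −0.5 × (0.7083 − 0.0408) = -0.33375

ln β = -0.334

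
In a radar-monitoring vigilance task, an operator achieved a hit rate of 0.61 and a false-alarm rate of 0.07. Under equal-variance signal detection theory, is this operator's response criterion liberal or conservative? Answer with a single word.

conservative

z(H) = 0.279, z(FA) = -1.476
c = −½·(z(H) + z(FA)) = 0.5985
c > 0 → conservative criterion (biased toward responding “no”).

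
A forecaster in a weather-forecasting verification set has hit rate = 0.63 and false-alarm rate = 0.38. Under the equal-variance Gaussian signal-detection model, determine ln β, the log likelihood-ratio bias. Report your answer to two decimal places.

ln β = -0.01

z(H) = 0.332
z(FA) = -0.305
ln β = −½·[z(H)² − z(FA)²] = −0.5 × (0.110 − 0.093) = -0.0085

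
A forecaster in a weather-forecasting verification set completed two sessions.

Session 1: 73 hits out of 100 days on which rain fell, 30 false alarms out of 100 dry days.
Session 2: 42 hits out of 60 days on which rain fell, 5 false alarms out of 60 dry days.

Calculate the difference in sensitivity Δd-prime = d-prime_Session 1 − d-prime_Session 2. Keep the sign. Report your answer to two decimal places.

Session 1: z(0.7300) = 0.613, z(0.3000) = -0.524, d' = 1.137
Session 2: z(0.7000) = 0.524, z(0.0833) = -1.383, d' = 1.907
Δd' = d'_Session 1 − d'_Session 2 = 1.137 − 1.907 = -0.770
Session 2 has the higher sensitivity.

Δd-prime = -0.77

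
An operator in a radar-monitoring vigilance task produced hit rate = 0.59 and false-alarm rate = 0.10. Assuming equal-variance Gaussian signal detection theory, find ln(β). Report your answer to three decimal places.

z(H) = 0.2275
z(FA) = -1.2816
ln β = −½·[z(H)² − z(FA)²] = −0.5 × (0.0518 − 1.6425) = 0.79535

ln β = 0.795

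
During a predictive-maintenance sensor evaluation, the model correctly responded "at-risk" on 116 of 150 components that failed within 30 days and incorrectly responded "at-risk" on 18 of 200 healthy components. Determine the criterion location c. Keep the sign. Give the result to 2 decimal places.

c = 0.30

H = 116/150 = 0.7733
FA = 18/200 = 0.0900
Φ⁻¹(H) = Φ⁻¹(0.7733) = 0.7498
Φ⁻¹(FA) = Φ⁻¹(0.0900) = -1.3408
c = −½·[z(H) + z(FA)] = −0.5 × (0.7498 + (-1.3408)) = 0.2955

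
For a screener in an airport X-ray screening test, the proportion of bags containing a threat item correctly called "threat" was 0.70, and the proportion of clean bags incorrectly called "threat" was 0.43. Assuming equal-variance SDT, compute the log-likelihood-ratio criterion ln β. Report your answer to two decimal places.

Φ⁻¹(H) = 0.524
Φ⁻¹(FA) = -0.176
ln β = −½·[z(H)² − z(FA)²] = −0.5 × (0.275 − 0.031) = -0.122

ln β = -0.12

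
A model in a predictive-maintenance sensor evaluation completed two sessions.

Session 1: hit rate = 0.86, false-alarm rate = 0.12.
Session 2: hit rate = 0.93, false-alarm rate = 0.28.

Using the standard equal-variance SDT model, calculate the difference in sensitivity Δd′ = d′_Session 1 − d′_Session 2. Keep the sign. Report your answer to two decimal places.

Δd′ = 0.20

Session 1: z(0.86) = 1.080, z(0.12) = -1.175, d' = 2.255
Session 2: z(0.93) = 1.476, z(0.28) = -0.583, d' = 2.059
Δd' = d'_Session 1 − d'_Session 2 = 2.255 − 2.059 = 0.196
Session 1 has the higher sensitivity.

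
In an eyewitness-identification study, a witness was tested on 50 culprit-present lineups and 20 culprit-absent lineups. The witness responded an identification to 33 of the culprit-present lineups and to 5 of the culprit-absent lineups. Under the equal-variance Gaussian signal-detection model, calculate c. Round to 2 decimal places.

H = 33/50 = 0.6600
FA = 5/20 = 0.2500
z(H) = 0.412
z(FA) = -0.674
c = −½·[z(H) + z(FA)] = −0.5 × (0.412 + (-0.674)) = 0.131

c = 0.13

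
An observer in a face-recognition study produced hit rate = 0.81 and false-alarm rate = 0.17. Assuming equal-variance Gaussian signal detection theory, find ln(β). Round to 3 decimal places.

Φ⁻¹(H) = 0.8779
Φ⁻¹(FA) = -0.9542
ln β = −½·[z(H)² − z(FA)²] = −0.5 × (0.7707 − 0.9105) = 0.0699

ln β = 0.070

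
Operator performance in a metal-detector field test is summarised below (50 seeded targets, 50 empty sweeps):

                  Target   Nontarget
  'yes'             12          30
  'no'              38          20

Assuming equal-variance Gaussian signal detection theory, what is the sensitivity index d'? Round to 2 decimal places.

H = 12/50 = 0.2400
FA = 30/50 = 0.6000
Φ⁻¹(0.2400) = -0.706, Φ⁻¹(0.6000) = 0.253
d' = z(H) − z(FA) = -0.706 − 0.253 = -0.959

d' = -0.96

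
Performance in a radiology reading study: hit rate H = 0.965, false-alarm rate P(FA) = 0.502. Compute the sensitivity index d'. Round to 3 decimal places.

z(H) = 1.8119
z(FA) = 0.0050
d' = z(H) − z(FA) = 1.8119 − 0.0050 = 1.8069

d' = 1.807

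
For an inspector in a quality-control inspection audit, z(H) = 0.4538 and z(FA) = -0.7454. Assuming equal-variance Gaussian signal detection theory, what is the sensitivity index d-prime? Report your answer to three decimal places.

d' = z(H) − z(FA) = 0.4538 − (-0.7454) = 1.1992

d-prime = 1.199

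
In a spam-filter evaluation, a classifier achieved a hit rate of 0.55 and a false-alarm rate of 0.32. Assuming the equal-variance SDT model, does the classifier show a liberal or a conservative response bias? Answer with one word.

conservative

z(H) = 0.126, z(FA) = -0.468
c = −½·(z(H) + z(FA)) = 0.171
c > 0 → conservative criterion (biased toward responding “no”).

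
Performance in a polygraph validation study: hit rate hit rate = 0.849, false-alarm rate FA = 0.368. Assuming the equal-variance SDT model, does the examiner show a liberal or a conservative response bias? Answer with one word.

z(H) = 1.032, z(FA) = -0.337
c = −½·(z(H) + z(FA)) = -0.3475
c < 0 → liberal criterion (biased toward responding “yes”).

liberal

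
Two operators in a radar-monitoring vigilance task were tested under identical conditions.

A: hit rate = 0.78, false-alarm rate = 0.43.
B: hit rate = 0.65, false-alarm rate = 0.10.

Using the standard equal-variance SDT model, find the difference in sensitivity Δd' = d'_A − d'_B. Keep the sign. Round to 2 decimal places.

Δd' = -0.72

A: z(0.78) = 0.772, z(0.43) = -0.176, d' = 0.948
B: z(0.65) = 0.385, z(0.10) = -1.282, d' = 1.667
Δd' = d'_A − d'_B = 0.948 − 1.667 = -0.719
B has the higher sensitivity.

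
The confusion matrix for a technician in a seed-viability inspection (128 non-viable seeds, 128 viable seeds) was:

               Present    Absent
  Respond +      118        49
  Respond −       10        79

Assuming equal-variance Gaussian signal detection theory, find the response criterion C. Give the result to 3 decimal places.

C = -0.560

H = 118/128 = 0.9219
FA = 49/128 = 0.3828
z(H) = 1.4180
z(FA) = -0.2981
c = −½·[z(H) + z(FA)] = −0.5 × (1.4180 + (-0.2981)) = -0.55995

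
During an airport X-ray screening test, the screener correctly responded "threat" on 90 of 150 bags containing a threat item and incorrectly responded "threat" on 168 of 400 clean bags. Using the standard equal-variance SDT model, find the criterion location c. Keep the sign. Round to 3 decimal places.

c = -0.026

H = 90/150 = 0.6000
FA = 168/400 = 0.4200
z(H) = 0.2533
z(FA) = -0.2019
c = −½·[z(H) + z(FA)] = −0.5 × (0.2533 + (-0.2019)) = -0.0257
c < 0: the screener has a liberal response bias.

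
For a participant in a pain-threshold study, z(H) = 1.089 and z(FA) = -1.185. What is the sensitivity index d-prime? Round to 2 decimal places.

d' = z(H) − z(FA) = 1.089 − (-1.185) = 2.274

d-prime = 2.27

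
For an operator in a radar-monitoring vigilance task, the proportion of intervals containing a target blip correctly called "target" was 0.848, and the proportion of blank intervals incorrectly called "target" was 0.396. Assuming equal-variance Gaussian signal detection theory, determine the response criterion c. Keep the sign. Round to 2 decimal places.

c = -0.38

z(H) = z(0.848) = 1.0279
z(FA) = z(0.396) = -0.2637
c = −½·[z(H) + z(FA)] = −0.5 × (1.0279 + (-0.2637)) = -0.3821
c < 0: the operator has a liberal response bias.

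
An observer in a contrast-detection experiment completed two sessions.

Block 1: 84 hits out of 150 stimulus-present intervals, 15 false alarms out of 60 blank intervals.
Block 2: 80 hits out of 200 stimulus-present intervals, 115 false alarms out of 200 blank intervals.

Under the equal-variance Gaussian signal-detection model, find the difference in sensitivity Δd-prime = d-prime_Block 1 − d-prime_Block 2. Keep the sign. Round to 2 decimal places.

Block 1: z(0.5600) = 0.151, z(0.2500) = -0.674, d' = 0.825
Block 2: z(0.4000) = -0.253, z(0.5750) = 0.189, d' = -0.442
Δd' = d'_Block 1 − d'_Block 2 = 0.825 − (-0.442) = 1.267
Block 1 has the higher sensitivity.

Δd-prime = 1.27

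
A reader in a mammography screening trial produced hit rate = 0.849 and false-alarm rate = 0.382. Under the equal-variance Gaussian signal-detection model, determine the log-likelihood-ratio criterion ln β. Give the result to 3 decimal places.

Φ⁻¹(H) = 1.0322
Φ⁻¹(FA) = -0.3002
ln β = −½·[z(H)² − z(FA)²] = −0.5 × (1.0654 − 0.0901) = -0.48765

ln β = -0.488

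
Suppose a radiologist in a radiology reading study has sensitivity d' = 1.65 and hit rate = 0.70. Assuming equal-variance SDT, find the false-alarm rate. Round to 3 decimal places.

z(hit rate) = z(0.70) = 0.5244
z(FA) = z(H) − d' = 0.5244 − 1.65 = -1.1256
false-alarm rate = Φ(-1.1256) = 0.1302

false-alarm rate = 0.130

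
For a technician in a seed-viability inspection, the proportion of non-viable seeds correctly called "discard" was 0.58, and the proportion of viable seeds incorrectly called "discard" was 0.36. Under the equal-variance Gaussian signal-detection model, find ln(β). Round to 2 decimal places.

z(0.58) = 0.202, z(0.36) = -0.358
ln β = −½·[z(H)² − z(FA)²] = −0.5 × (0.041 − 0.128) = 0.0435

ln β = 0.04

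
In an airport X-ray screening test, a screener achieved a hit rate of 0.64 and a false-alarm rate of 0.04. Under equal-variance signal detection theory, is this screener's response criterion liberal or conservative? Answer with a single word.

conservative

z(H) = 0.358, z(FA) = -1.751
c = −½·(z(H) + z(FA)) = 0.6965
c > 0 → conservative criterion (biased toward responding “no”).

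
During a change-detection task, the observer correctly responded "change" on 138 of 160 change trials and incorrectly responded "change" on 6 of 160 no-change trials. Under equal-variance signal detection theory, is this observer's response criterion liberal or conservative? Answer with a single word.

z(H) = 1.092, z(FA) = -1.780
c = −½·(z(H) + z(FA)) = 0.344
c > 0 → conservative criterion (biased toward responding “no”).

conservative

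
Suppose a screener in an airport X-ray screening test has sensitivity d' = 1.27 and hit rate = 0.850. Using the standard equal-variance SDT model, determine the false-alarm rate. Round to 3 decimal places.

z(hit rate) = z(0.850) = 1.0364
z(FA) = z(H) − d' = 1.0364 − 1.27 = -0.2336
false-alarm rate = Φ(-0.2336) = 0.4076

false-alarm rate = 0.408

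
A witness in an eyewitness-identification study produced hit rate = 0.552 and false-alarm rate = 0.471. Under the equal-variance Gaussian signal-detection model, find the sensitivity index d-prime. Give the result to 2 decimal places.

d-prime = 0.20

z(H) = z(0.552) = 0.1307
z(FA) = z(0.471) = -0.0728
d' = z(H) − z(FA) = 0.1307 − (-0.0728) = 0.2035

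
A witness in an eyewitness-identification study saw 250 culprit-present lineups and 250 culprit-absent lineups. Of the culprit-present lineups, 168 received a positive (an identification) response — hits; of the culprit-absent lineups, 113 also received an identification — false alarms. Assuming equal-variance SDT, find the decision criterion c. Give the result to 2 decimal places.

H = 168/250 = 0.6720
FA = 113/250 = 0.4520
Φ⁻¹(H) = 0.445
Φ⁻¹(FA) = -0.121
c = −½·[z(H) + z(FA)] = −0.5 × (0.445 + (-0.121)) = -0.162

c = -0.16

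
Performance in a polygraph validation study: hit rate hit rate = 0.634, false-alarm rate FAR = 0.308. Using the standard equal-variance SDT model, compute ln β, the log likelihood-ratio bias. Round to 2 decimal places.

z(H) = z(0.634) = 0.342
z(FA) = z(0.308) = -0.502
ln β = −½·[z(H)² − z(FA)²] = −0.5 × (0.117 − 0.252) = 0.0675

ln β = 0.07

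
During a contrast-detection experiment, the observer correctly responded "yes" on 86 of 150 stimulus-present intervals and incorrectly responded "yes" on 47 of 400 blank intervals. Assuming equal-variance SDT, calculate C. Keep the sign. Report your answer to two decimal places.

C = 0.50

H = 86/150 = 0.5733
FA = 47/400 = 0.1175
z(0.5733) = 0.185, z(0.1175) = -1.188
c = −½·[z(H) + z(FA)] = −0.5 × (0.185 + (-1.188)) = 0.5015
c > 0: the observer has a conservative response bias.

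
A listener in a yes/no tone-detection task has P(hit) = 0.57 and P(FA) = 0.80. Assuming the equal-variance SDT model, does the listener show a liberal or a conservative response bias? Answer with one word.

liberal

z(H) = 0.176, z(FA) = 0.842
c = −½·(z(H) + z(FA)) = -0.509
c < 0 → liberal criterion (biased toward responding “yes”).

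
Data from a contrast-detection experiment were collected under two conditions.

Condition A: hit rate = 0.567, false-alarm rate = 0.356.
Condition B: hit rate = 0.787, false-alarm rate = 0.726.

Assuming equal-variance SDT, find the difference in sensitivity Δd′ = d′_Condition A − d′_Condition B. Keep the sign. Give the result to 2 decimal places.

Δd′ = 0.34

Condition A: z(0.567) = 0.169, z(0.356) = -0.369, d' = 0.538
Condition B: z(0.787) = 0.796, z(0.726) = 0.601, d' = 0.195
Δd' = d'_Condition A − d'_Condition B = 0.538 − 0.195 = 0.343
Condition A has the higher sensitivity.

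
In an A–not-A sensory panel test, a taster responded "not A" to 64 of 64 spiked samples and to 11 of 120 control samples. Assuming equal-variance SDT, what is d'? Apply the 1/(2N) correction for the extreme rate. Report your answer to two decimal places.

d' = 3.75

The hit rate is 64/64 = 1, so apply the 1/(2N) correction: H → 1 − 1/(2·64) = 0.99219.
z(H) = z(0.99219) = 2.418
z(FA) = z(0.09167) = -1.331
d' = 2.418 − (-1.331) = 3.749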